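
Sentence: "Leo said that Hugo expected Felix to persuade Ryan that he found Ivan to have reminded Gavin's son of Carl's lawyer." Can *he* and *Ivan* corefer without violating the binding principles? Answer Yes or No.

No

*Ivan* is an R-expression; Principle C requires it to be free (not bound by any c-commanding expression).
— he: subject of the clause headed by 'found'; the pronoun c-commands the R-expression — coreference blocked (Principle C).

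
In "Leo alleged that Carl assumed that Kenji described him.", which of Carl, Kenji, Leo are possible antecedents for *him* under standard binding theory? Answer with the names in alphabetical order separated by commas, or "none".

*him* is a pronoun; Principle B requires it to be free in its binding domain — the clause headed by 'described'.
— Carl: subject of the clause headed by 'assumed'; c-commands the pronoun but lies outside its binding domain — allowed.
— Kenji: subject of the clause headed by 'described'; c-commands the pronoun within its binding domain — blocked (Principle B).
— Leo: subject of the matrix clause; c-commands the pronoun but lies outside its binding domain — allowed.

Carl, Leo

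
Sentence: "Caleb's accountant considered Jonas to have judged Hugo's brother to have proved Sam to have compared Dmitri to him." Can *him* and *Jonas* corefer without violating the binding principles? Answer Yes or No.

*Jonas* is an R-expression; Principle C requires it to be free (not bound by any c-commanding expression).
— him: second object of the clause headed by 'compared'; the pronoun does not c-command the R-expression — coreference allowed.

Yes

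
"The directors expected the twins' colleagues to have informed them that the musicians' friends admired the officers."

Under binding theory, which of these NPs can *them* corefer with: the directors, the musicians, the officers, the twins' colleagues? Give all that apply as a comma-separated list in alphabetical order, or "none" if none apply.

*them* is a pronoun; Principle B requires it to be free in its binding domain — the clause headed by 'informed'.
— the directors: subject of the matrix clause; c-commands the pronoun but lies outside its binding domain — allowed.
— the musicians: possessor inside the subject DP of the clause headed by 'admired'; is c-commanded by the pronoun; coreference would bind this R-expression — blocked (Principle C).
— the officers: object of the clause headed by 'admired'; is c-commanded by the pronoun; coreference would bind this R-expression — blocked (Principle C).
— the twins' colleagues: subject of the clause headed by 'informed'; c-commands the pronoun within its binding domain — blocked (Principle B).

the directors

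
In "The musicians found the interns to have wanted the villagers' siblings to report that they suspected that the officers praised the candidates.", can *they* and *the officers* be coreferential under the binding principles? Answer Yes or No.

*the officers* is an R-expression; Principle C requires it to be free (not bound by any c-commanding expression).
— they: subject of the clause headed by 'suspected'; the pronoun c-commands the R-expression — coreference blocked (Principle C).

No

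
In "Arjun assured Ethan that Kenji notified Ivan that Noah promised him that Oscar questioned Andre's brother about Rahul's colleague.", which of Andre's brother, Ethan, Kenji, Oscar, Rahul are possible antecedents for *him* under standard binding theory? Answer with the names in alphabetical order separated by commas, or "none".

*him* is a pronoun; Principle B requires it to be free in its binding domain — the clause headed by 'promised'.
— Andre's brother: object of the clause headed by 'questioned'; is c-commanded by the pronoun; coreference would bind this R-expression — blocked (Principle C).
— Ethan: object of the matrix clause; c-commands the pronoun but lies outside its binding domain — allowed.
— Kenji: subject of the clause headed by 'notified'; c-commands the pronoun but lies outside its binding domain — allowed.
— Oscar: subject of the clause headed by 'questioned'; is c-commanded by the pronoun; coreference would bind this R-expression — blocked (Principle C).
— Rahul: possessor inside the second object DP of the clause headed by 'questioned'; is c-commanded by the pronoun; coreference would bind this R-expression — blocked (Principle C).

Ethan, Kenji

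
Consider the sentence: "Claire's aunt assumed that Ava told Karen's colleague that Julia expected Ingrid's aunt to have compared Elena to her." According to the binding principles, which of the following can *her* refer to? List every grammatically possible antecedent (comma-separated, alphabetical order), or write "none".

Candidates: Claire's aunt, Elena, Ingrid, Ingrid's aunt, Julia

Claire's aunt, Ingrid, Julia

*her* is a pronoun; Principle B requires it to be free in its binding domain — the clause headed by 'compared'.
— Claire's aunt: subject of the matrix clause; c-commands the pronoun but lies outside its binding domain — allowed.
— Elena: object of the clause headed by 'compared'; c-commands the pronoun within its binding domain — blocked (Principle B).
— Ingrid: possessor inside the subject DP of the clause headed by 'compared'; does not c-command the pronoun — Principle B does not apply; allowed.
— Ingrid's aunt: subject of the clause headed by 'compared'; c-commands the pronoun within its binding domain — blocked (Principle B).
— Julia: subject of the clause headed by 'expected'; c-commands the pronoun but lies outside its binding domain — allowed.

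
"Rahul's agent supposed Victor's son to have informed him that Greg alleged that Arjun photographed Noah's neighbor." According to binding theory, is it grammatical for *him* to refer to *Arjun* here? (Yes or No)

No

*Arjun* is an R-expression; Principle C requires it to be free (not bound by any c-commanding expression).
— him: object of the clause headed by 'informed'; the pronoun c-commands the R-expression — coreference blocked (Principle C).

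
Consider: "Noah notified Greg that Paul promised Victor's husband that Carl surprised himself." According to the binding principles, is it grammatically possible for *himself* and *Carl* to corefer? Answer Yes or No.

Yes

*himself* is a reflexive; Principle A requires it to be bound within its binding domain — the clause headed by 'surprised'.
— Carl: subject of the clause headed by 'surprised'; c-commands the reflexive within its binding domain — allowed (Principle A).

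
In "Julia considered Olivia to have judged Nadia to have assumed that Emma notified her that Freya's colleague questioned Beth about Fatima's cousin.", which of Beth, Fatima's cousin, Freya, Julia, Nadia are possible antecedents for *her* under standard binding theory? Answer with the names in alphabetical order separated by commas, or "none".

*her* is a pronoun; Principle B requires it to be free in its binding domain — the clause headed by 'notified'.
— Beth: object of the clause headed by 'questioned'; is c-commanded by the pronoun; coreference would bind this R-expression — blocked (Principle C).
— Fatima's cousin: second object of the clause headed by 'questioned'; is c-commanded by the pronoun; coreference would bind this R-expression — blocked (Principle C).
— Freya: possessor inside the subject DP of the clause headed by 'questioned'; is c-commanded by the pronoun; coreference would bind this R-expression — blocked (Principle C).
— Julia: subject of the matrix clause; c-commands the pronoun but lies outside its binding domain — allowed.
— Nadia: subject of the clause headed by 'assumed'; c-commands the pronoun but lies outside its binding domain — allowed.

Julia, Nadia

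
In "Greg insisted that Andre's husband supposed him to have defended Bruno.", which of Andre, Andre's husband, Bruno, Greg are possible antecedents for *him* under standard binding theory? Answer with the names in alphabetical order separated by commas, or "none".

Andre, Greg

*him* is a pronoun; Principle B requires it to be free in its binding domain — the clause headed by 'supposed'.
— Andre: possessor inside the subject DP of the clause headed by 'supposed'; does not c-command the pronoun — Principle B does not apply; allowed.
— Andre's husband: subject of the clause headed by 'supposed'; c-commands the pronoun within its binding domain — blocked (Principle B).
— Bruno: object of the clause headed by 'defended'; is c-commanded by the pronoun; coreference would bind this R-expression — blocked (Principle C).
— Greg: subject of the matrix clause; c-commands the pronoun but lies outside its binding domain — allowed.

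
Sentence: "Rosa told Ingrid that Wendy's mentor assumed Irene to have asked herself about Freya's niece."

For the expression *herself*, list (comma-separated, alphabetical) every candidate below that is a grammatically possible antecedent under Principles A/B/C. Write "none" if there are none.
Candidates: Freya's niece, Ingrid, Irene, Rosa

*herself* is a reflexive; Principle A requires it to be bound within its binding domain — the clause headed by 'asked'.
— Freya's niece: second object of the clause headed by 'asked'; does not c-command the reflexive — cannot bind it (Principle A).
— Ingrid: object of the matrix clause; c-commands the reflexive but lies outside its binding domain — cannot bind it (Principle A).
— Irene: subject of the clause headed by 'asked'; c-commands the reflexive within its binding domain — allowed (Principle A).
— Rosa: subject of the matrix clause; c-commands the reflexive but lies outside its binding domain — cannot bind it (Principle A).

Irene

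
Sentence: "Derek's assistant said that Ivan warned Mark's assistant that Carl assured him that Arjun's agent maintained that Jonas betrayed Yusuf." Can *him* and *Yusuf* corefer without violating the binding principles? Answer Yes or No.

*Yusuf* is an R-expression; Principle C requires it to be free (not bound by any c-commanding expression).
— him: object of the clause headed by 'assured'; the pronoun c-commands the R-expression — coreference blocked (Principle C).

No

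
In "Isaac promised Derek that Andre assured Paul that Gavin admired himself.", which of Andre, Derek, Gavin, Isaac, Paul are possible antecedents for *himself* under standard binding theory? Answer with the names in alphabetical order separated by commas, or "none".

*himself* is a reflexive; Principle A requires it to be bound within its binding domain — the clause headed by 'admired'.
— Andre: subject of the clause headed by 'assured'; c-commands the reflexive but lies outside its binding domain — cannot bind it (Principle A).
— Derek: object of the matrix clause; c-commands the reflexive but lies outside its binding domain — cannot bind it (Principle A).
— Gavin: subject of the clause headed by 'admired'; c-commands the reflexive within its binding domain — allowed (Principle A).
— Isaac: subject of the matrix clause; c-commands the reflexive but lies outside its binding domain — cannot bind it (Principle A).
— Paul: object of the clause headed by 'assured'; c-commands the reflexive but lies outside its binding domain — cannot bind it (Principle A).

Gavin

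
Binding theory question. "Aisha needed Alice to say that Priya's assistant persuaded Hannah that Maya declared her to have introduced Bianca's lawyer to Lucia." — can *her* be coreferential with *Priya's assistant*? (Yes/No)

*her* is a pronoun; Principle B requires it to be free in its binding domain — the clause headed by 'declared'.
— Priya's assistant: subject of the clause headed by 'persuaded'; c-commands the pronoun but lies outside its binding domain — allowed.

Yes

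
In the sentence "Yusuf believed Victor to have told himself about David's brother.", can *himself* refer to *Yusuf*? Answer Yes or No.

No

*himself* is a reflexive; Principle A requires it to be bound within its binding domain — the clause headed by 'told'.
— Yusuf: subject of the matrix clause; c-commands the reflexive but lies outside its binding domain — cannot bind it (Principle A).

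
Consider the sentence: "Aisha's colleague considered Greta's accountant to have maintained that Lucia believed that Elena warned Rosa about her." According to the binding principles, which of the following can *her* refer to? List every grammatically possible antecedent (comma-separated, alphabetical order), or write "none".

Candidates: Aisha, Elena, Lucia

*her* is a pronoun; Principle B requires it to be free in its binding domain — the clause headed by 'warned'.
— Aisha: possessor inside the subject DP of the matrix clause; does not c-command the pronoun — Principle B does not apply; allowed.
— Elena: subject of the clause headed by 'warned'; c-commands the pronoun within its binding domain — blocked (Principle B).
— Lucia: subject of the clause headed by 'believed'; c-commands the pronoun but lies outside its binding domain — allowed.

Aisha, Lucia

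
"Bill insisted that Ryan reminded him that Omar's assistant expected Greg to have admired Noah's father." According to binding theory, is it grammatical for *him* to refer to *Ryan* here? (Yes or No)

*Ryan* is an R-expression; Principle C requires it to be free (not bound by any c-commanding expression).
— him: object of the clause headed by 'reminded'; the R-expression locally c-commands the pronoun — coreference blocked (Principle B on the pronoun).

No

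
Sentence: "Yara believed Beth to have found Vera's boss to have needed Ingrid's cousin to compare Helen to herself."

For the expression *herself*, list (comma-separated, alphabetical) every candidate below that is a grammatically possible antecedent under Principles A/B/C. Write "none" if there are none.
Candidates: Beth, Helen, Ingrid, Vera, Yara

Helen

*herself* is a reflexive; Principle A requires it to be bound within its binding domain — the clause headed by 'compare'.
— Beth: subject of the clause headed by 'found'; c-commands the reflexive but lies outside its binding domain — cannot bind it (Principle A).
— Helen: object of the clause headed by 'compare'; c-commands the reflexive within its binding domain — allowed (Principle A).
— Ingrid: possessor inside the subject DP of the clause headed by 'compare'; does not c-command the reflexive — cannot bind it (Principle A).
— Vera: possessor inside the subject DP of the clause headed by 'needed'; does not c-command the reflexive — cannot bind it (Principle A).
— Yara: subject of the matrix clause; c-commands the reflexive but lies outside its binding domain — cannot bind it (Principle A).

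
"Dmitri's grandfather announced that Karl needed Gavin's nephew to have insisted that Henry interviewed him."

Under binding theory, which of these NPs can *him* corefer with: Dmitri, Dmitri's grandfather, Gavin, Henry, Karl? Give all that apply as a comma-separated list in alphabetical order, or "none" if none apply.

Dmitri, Dmitri's grandfather, Gavin, Karl

*him* is a pronoun; Principle B requires it to be free in its binding domain — the clause headed by 'interviewed'.
— Dmitri: possessor inside the subject DP of the matrix clause; does not c-command the pronoun — Principle B does not apply; allowed.
— Dmitri's grandfather: subject of the matrix clause; c-commands the pronoun but lies outside its binding domain — allowed.
— Gavin: possessor inside the subject DP of the clause headed by 'insisted'; does not c-command the pronoun — Principle B does not apply; allowed.
— Henry: subject of the clause headed by 'interviewed'; c-commands the pronoun within its binding domain — blocked (Principle B).
— Karl: subject of the clause headed by 'needed'; c-commands the pronoun but lies outside its binding domain — allowed.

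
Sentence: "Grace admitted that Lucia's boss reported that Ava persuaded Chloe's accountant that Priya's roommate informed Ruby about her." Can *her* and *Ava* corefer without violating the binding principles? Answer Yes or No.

*Ava* is an R-expression; Principle C requires it to be free (not bound by any c-commanding expression).
— her: second object of the clause headed by 'informed'; the pronoun does not c-command the R-expression — coreference allowed.

Yes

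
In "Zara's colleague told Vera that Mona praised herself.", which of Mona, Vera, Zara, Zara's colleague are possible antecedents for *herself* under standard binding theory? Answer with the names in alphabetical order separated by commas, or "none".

*herself* is a reflexive; Principle A requires it to be bound within its binding domain — the clause headed by 'praised'.
— Mona: subject of the clause headed by 'praised'; c-commands the reflexive within its binding domain — allowed (Principle A).
— Vera: object of the matrix clause; c-commands the reflexive but lies outside its binding domain — cannot bind it (Principle A).
— Zara: possessor inside the subject DP of the matrix clause; does not c-command the reflexive — cannot bind it (Principle A).
— Zara's colleague: subject of the matrix clause; c-commands the reflexive but lies outside its binding domain — cannot bind it (Principle A).

Mona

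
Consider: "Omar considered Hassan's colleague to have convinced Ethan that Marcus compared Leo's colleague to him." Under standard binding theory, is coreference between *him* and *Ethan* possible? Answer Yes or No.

*Ethan* is an R-expression; Principle C requires it to be free (not bound by any c-commanding expression).
— him: second object of the clause headed by 'compared'; the pronoun does not c-command the R-expression — coreference allowed.

Yes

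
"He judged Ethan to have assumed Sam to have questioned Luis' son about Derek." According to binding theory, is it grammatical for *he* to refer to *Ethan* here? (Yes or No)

*Ethan* is an R-expression; Principle C requires it to be free (not bound by any c-commanding expression).
— he: subject of the matrix clause; the pronoun c-commands the R-expression — coreference blocked (Principle C).

No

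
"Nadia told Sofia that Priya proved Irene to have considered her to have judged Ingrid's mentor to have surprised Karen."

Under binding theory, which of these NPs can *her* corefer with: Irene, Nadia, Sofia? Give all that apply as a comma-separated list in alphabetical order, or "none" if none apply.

*her* is a pronoun; Principle B requires it to be free in its binding domain — the clause headed by 'considered'.
— Irene: subject of the clause headed by 'considered'; c-commands the pronoun within its binding domain — blocked (Principle B).
— Nadia: subject of the matrix clause; c-commands the pronoun but lies outside its binding domain — allowed.
— Sofia: object of the matrix clause; c-commands the pronoun but lies outside its binding domain — allowed.

Nadia, Sofia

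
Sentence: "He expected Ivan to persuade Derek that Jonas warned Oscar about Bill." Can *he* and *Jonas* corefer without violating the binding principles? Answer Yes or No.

*Jonas* is an R-expression; Principle C requires it to be free (not bound by any c-commanding expression).
— he: subject of the matrix clause; the pronoun c-commands the R-expression — coreference blocked (Principle C).

No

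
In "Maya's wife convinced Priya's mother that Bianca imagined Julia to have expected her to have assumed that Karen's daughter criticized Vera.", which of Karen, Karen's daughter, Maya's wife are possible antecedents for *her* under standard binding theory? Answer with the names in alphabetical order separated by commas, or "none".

Maya's wife

*her* is a pronoun; Principle B requires it to be free in its binding domain — the clause headed by 'expected'.
— Karen: possessor inside the subject DP of the clause headed by 'criticized'; is c-commanded by the pronoun; coreference would bind this R-expression — blocked (Principle C).
— Karen's daughter: subject of the clause headed by 'criticized'; is c-commanded by the pronoun; coreference would bind this R-expression — blocked (Principle C).
— Maya's wife: subject of the matrix clause; c-commands the pronoun but lies outside its binding domain — allowed.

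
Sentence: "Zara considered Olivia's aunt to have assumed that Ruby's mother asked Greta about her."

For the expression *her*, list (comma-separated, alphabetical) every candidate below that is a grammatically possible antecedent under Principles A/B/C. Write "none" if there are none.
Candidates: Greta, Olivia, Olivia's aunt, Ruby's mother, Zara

Olivia, Olivia's aunt, Zara

*her* is a pronoun; Principle B requires it to be free in its binding domain — the clause headed by 'asked'.
— Greta: object of the clause headed by 'asked'; c-commands the pronoun within its binding domain — blocked (Principle B).
— Olivia: possessor inside the subject DP of the clause headed by 'assumed'; does not c-command the pronoun — Principle B does not apply; allowed.
— Olivia's aunt: subject of the clause headed by 'assumed'; c-commands the pronoun but lies outside its binding domain — allowed.
— Ruby's mother: subject of the clause headed by 'asked'; c-commands the pronoun within its binding domain — blocked (Principle B).
— Zara: subject of the matrix clause; c-commands the pronoun but lies outside its binding domain — allowed.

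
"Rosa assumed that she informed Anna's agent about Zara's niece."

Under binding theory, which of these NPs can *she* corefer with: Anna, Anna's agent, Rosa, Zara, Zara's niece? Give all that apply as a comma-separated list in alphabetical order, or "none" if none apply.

Rosa

*she* is a pronoun; Principle B requires it to be free in its binding domain — the clause headed by 'informed'.
— Anna: possessor inside the object DP of the clause headed by 'informed'; is c-commanded by the pronoun; coreference would bind this R-expression — blocked (Principle C).
— Anna's agent: object of the clause headed by 'informed'; is c-commanded by the pronoun; coreference would bind this R-expression — blocked (Principle C).
— Rosa: subject of the matrix clause; c-commands the pronoun but lies outside its binding domain — allowed.
— Zara: possessor inside the second object DP of the clause headed by 'informed'; is c-commanded by the pronoun; coreference would bind this R-expression — blocked (Principle C).
— Zara's niece: second object of the clause headed by 'informed'; is c-commanded by the pronoun; coreference would bind this R-expression — blocked (Principle C).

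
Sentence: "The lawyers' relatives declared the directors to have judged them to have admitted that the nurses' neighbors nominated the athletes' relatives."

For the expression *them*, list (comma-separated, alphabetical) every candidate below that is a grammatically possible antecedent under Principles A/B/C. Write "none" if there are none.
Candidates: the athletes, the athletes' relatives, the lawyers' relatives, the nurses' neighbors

*them* is a pronoun; Principle B requires it to be free in its binding domain — the clause headed by 'judged'.
— the athletes: possessor inside the object DP of the clause headed by 'nominated'; is c-commanded by the pronoun; coreference would bind this R-expression — blocked (Principle C).
— the athletes' relatives: object of the clause headed by 'nominated'; is c-commanded by the pronoun; coreference would bind this R-expression — blocked (Principle C).
— the lawyers' relatives: subject of the matrix clause; c-commands the pronoun but lies outside its binding domain — allowed.
— the nurses' neighbors: subject of the clause headed by 'nominated'; is c-commanded by the pronoun; coreference would bind this R-expression — blocked (Principle C).

the lawyers' relatives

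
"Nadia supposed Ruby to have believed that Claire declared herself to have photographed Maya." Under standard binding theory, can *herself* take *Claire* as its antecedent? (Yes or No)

Yes

*herself* is a reflexive; Principle A requires it to be bound within its binding domain — the clause headed by 'declared'.
— Claire: subject of the clause headed by 'declared'; c-commands the reflexive within its binding domain — allowed (Principle A).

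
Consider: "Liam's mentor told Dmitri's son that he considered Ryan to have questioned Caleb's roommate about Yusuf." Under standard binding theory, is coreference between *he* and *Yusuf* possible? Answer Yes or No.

*Yusuf* is an R-expression; Principle C requires it to be free (not bound by any c-commanding expression).
— he: subject of the clause headed by 'considered'; the pronoun c-commands the R-expression — coreference blocked (Principle C).

No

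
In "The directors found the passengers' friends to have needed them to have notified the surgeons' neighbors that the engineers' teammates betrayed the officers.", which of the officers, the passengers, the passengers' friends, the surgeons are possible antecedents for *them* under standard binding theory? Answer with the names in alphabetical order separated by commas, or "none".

*them* is a pronoun; Principle B requires it to be free in its binding domain — the clause headed by 'needed'.
— the officers: object of the clause headed by 'betrayed'; is c-commanded by the pronoun; coreference would bind this R-expression — blocked (Principle C).
— the passengers: possessor inside the subject DP of the clause headed by 'needed'; does not c-command the pronoun — Principle B does not apply; allowed.
— the passengers' friends: subject of the clause headed by 'needed'; c-commands the pronoun within its binding domain — blocked (Principle B).
— the surgeons: possessor inside the object DP of the clause headed by 'notified'; is c-commanded by the pronoun; coreference would bind this R-expression — blocked (Principle C).

the passengers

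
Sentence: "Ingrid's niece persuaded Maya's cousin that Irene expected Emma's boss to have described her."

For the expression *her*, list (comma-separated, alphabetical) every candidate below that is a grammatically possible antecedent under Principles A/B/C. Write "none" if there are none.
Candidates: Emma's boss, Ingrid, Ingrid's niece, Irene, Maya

Ingrid, Ingrid's niece, Irene, Maya

*her* is a pronoun; Principle B requires it to be free in its binding domain — the clause headed by 'described'.
— Emma's boss: subject of the clause headed by 'described'; c-commands the pronoun within its binding domain — blocked (Principle B).
— Ingrid: possessor inside the subject DP of the matrix clause; does not c-command the pronoun — Principle B does not apply; allowed.
— Ingrid's niece: subject of the matrix clause; c-commands the pronoun but lies outside its binding domain — allowed.
— Irene: subject of the clause headed by 'expected'; c-commands the pronoun but lies outside its binding domain — allowed.
— Maya: possessor inside the object DP of the matrix clause; does not c-command the pronoun — Principle B does not apply; allowed.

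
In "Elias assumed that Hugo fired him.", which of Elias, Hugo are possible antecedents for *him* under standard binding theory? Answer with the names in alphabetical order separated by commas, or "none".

Elias

*him* is a pronoun; Principle B requires it to be free in its binding domain — the clause headed by 'fired'.
— Elias: subject of the matrix clause; c-commands the pronoun but lies outside its binding domain — allowed.
— Hugo: subject of the clause headed by 'fired'; c-commands the pronoun within its binding domain — blocked (Principle B).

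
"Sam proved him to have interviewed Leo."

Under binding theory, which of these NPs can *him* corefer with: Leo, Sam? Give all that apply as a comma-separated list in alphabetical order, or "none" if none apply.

none

*him* is a pronoun; Principle B requires it to be free in its binding domain — the matrix clause.
— Leo: object of the clause headed by 'interviewed'; is c-commanded by the pronoun; coreference would bind this R-expression — blocked (Principle C).
— Sam: subject of the matrix clause; c-commands the pronoun within its binding domain — blocked (Principle B).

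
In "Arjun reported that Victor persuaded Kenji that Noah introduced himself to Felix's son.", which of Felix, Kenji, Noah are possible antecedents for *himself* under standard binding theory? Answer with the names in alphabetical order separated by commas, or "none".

Noah

*himself* is a reflexive; Principle A requires it to be bound within its binding domain — the clause headed by 'introduced'.
— Felix: possessor inside the second object DP of the clause headed by 'introduced'; does not c-command the reflexive — cannot bind it (Principle A).
— Kenji: object of the clause headed by 'persuaded'; c-commands the reflexive but lies outside its binding domain — cannot bind it (Principle A).
— Noah: subject of the clause headed by 'introduced'; c-commands the reflexive within its binding domain — allowed (Principle A).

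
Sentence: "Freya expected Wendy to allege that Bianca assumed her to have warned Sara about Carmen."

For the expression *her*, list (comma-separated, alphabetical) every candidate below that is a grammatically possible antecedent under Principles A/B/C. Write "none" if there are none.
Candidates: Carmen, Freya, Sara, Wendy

*her* is a pronoun; Principle B requires it to be free in its binding domain — the clause headed by 'assumed'.
— Carmen: second object of the clause headed by 'warned'; is c-commanded by the pronoun; coreference would bind this R-expression — blocked (Principle C).
— Freya: subject of the matrix clause; c-commands the pronoun but lies outside its binding domain — allowed.
— Sara: object of the clause headed by 'warned'; is c-commanded by the pronoun; coreference would bind this R-expression — blocked (Principle C).
— Wendy: subject of the clause headed by 'allege'; c-commands the pronoun but lies outside its binding domain — allowed.

Freya, Wendy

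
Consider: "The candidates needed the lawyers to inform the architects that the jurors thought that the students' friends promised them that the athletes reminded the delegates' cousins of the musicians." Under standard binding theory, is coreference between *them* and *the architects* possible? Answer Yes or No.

*the architects* is an R-expression; Principle C requires it to be free (not bound by any c-commanding expression).
— them: object of the clause headed by 'promised'; the pronoun does not c-command the R-expression — coreference allowed.

Yes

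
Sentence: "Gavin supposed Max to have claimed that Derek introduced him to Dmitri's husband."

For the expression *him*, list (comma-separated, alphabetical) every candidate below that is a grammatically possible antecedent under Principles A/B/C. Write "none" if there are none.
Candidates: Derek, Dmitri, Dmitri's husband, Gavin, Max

*him* is a pronoun; Principle B requires it to be free in its binding domain — the clause headed by 'introduced'.
— Derek: subject of the clause headed by 'introduced'; c-commands the pronoun within its binding domain — blocked (Principle B).
— Dmitri: possessor inside the second object DP of the clause headed by 'introduced'; is c-commanded by the pronoun; coreference would bind this R-expression — blocked (Principle C).
— Dmitri's husband: second object of the clause headed by 'introduced'; is c-commanded by the pronoun; coreference would bind this R-expression — blocked (Principle C).
— Gavin: subject of the matrix clause; c-commands the pronoun but lies outside its binding domain — allowed.
— Max: subject of the clause headed by 'claimed'; c-commands the pronoun but lies outside its binding domain — allowed.

Gavin, Max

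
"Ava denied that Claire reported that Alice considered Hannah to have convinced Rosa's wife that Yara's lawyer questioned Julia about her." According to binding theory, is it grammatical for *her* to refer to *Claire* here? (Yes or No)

Yes

*Claire* is an R-expression; Principle C requires it to be free (not bound by any c-commanding expression).
— her: second object of the clause headed by 'questioned'; the pronoun does not c-command the R-expression — coreference allowed.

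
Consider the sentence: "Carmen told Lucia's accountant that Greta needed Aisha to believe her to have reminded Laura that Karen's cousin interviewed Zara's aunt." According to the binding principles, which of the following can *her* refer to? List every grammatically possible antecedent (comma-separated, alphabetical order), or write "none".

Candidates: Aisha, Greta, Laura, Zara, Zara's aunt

Greta

*her* is a pronoun; Principle B requires it to be free in its binding domain — the clause headed by 'believe'.
— Aisha: subject of the clause headed by 'believe'; c-commands the pronoun within its binding domain — blocked (Principle B).
— Greta: subject of the clause headed by 'needed'; c-commands the pronoun but lies outside its binding domain — allowed.
— Laura: object of the clause headed by 'reminded'; is c-commanded by the pronoun; coreference would bind this R-expression — blocked (Principle C).
— Zara: possessor inside the object DP of the clause headed by 'interviewed'; is c-commanded by the pronoun; coreference would bind this R-expression — blocked (Principle C).
— Zara's aunt: object of the clause headed by 'interviewed'; is c-commanded by the pronoun; coreference would bind this R-expression — blocked (Principle C).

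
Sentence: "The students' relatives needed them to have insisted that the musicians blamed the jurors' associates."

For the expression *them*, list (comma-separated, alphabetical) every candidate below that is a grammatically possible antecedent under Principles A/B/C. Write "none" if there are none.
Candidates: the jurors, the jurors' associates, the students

*them* is a pronoun; Principle B requires it to be free in its binding domain — the matrix clause.
— the jurors: possessor inside the object DP of the clause headed by 'blamed'; is c-commanded by the pronoun; coreference would bind this R-expression — blocked (Principle C).
— the jurors' associates: object of the clause headed by 'blamed'; is c-commanded by the pronoun; coreference would bind this R-expression — blocked (Principle C).
— the students: possessor inside the subject DP of the matrix clause; does not c-command the pronoun — Principle B does not apply; allowed.

the students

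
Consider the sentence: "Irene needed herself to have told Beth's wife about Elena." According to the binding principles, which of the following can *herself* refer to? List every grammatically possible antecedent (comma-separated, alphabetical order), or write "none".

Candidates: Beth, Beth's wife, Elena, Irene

*herself* is a reflexive; Principle A requires it to be bound within its binding domain — the matrix clause.
— Beth: possessor inside the object DP of the clause headed by 'told'; does not c-command the reflexive — cannot bind it (Principle A).
— Beth's wife: object of the clause headed by 'told'; does not c-command the reflexive — cannot bind it (Principle A).
— Elena: second object of the clause headed by 'told'; does not c-command the reflexive — cannot bind it (Principle A).
— Irene: subject of the matrix clause; c-commands the reflexive within its binding domain — allowed (Principle A).

Irene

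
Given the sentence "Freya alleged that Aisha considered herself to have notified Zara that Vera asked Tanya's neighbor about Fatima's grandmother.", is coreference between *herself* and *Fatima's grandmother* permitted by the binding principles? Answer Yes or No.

No

*herself* is a reflexive; Principle A requires it to be bound within its binding domain — the clause headed by 'considered'.
— Fatima's grandmother: second object of the clause headed by 'asked'; does not c-command the reflexive — cannot bind it (Principle A).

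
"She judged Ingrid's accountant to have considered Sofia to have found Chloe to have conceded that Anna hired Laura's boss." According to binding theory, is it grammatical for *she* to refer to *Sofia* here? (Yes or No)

*Sofia* is an R-expression; Principle C requires it to be free (not bound by any c-commanding expression).
— she: subject of the matrix clause; the pronoun c-commands the R-expression — coreference blocked (Principle C).

No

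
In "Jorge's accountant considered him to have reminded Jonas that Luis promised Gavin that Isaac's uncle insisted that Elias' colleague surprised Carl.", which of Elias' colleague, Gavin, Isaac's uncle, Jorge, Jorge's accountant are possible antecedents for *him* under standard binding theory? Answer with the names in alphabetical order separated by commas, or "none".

Jorge

*him* is a pronoun; Principle B requires it to be free in its binding domain — the matrix clause.
— Elias' colleague: subject of the clause headed by 'surprised'; is c-commanded by the pronoun; coreference would bind this R-expression — blocked (Principle C).
— Gavin: object of the clause headed by 'promised'; is c-commanded by the pronoun; coreference would bind this R-expression — blocked (Principle C).
— Isaac's uncle: subject of the clause headed by 'insisted'; is c-commanded by the pronoun; coreference would bind this R-expression — blocked (Principle C).
— Jorge: possessor inside the subject DP of the matrix clause; does not c-command the pronoun — Principle B does not apply; allowed.
— Jorge's accountant: subject of the matrix clause; c-commands the pronoun within its binding domain — blocked (Principle B).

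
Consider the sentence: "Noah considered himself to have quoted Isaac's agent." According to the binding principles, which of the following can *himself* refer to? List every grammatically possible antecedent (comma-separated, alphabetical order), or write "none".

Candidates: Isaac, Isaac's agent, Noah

Noah

*himself* is a reflexive; Principle A requires it to be bound within its binding domain — the matrix clause.
— Isaac: possessor inside the object DP of the clause headed by 'quoted'; does not c-command the reflexive — cannot bind it (Principle A).
— Isaac's agent: object of the clause headed by 'quoted'; does not c-command the reflexive — cannot bind it (Principle A).
— Noah: subject of the matrix clause; c-commands the reflexive within its binding domain — allowed (Principle A).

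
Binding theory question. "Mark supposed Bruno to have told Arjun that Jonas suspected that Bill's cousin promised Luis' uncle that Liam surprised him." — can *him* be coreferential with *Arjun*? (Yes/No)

*him* is a pronoun; Principle B requires it to be free in its binding domain — the clause headed by 'surprised'.
— Arjun: object of the clause headed by 'told'; c-commands the pronoun but lies outside its binding domain — allowed.

Yes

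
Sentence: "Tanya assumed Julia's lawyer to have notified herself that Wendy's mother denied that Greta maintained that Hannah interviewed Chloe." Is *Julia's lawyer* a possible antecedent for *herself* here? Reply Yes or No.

Yes

*herself* is a reflexive; Principle A requires it to be bound within its binding domain — the clause headed by 'notified'.
— Julia's lawyer: subject of the clause headed by 'notified'; c-commands the reflexive within its binding domain — allowed (Principle A).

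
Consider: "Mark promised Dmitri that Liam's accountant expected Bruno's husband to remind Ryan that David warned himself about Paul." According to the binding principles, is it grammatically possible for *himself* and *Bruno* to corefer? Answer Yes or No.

No

*himself* is a reflexive; Principle A requires it to be bound within its binding domain — the clause headed by 'warned'.
— Bruno: possessor inside the subject DP of the clause headed by 'remind'; does not c-command the reflexive — cannot bind it (Principle A).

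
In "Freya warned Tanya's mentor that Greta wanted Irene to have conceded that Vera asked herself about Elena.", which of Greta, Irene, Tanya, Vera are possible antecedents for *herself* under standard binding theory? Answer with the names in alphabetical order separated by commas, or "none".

*herself* is a reflexive; Principle A requires it to be bound within its binding domain — the clause headed by 'asked'.
— Greta: subject of the clause headed by 'wanted'; c-commands the reflexive but lies outside its binding domain — cannot bind it (Principle A).
— Irene: subject of the clause headed by 'conceded'; c-commands the reflexive but lies outside its binding domain — cannot bind it (Principle A).
— Tanya: possessor inside the object DP of the matrix clause; does not c-command the reflexive — cannot bind it (Principle A).
— Vera: subject of the clause headed by 'asked'; c-commands the reflexive within its binding domain — allowed (Principle A).

Vera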